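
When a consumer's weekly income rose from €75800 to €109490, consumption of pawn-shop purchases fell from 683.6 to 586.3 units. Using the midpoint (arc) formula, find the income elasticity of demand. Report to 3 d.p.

-0.421

ΔQ = 586.3 − 683.6 = -97.3; midpoint Q̄ = (683.6 + 586.3)/2 = 634.95.
ΔI = 109490 − 75800 = 33690; midpoint Ī = (75800 + 109490)/2 = 92645.
η = (ΔQ/Q̄) ÷ (ΔI/Ī) = (-97.3/634.95) ÷ (33690/92645) = -0.421.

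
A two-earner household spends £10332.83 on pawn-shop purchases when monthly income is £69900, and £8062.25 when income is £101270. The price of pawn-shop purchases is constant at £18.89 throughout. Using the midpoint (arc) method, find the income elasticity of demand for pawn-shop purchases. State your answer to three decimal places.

With a constant price, Q₁ = 10332.83/18.89 = 547.000 and Q₂ = 8062.25/18.89 = 426.800 (equivalently, work directly with expenditure since P cancels).
Midpoint %ΔQ = (8062.25 − 10332.83)/9197.54 = -0.24687; midpoint %ΔI = (101270 − 69900)/85585 = 0.36654.
η = -0.24687 / 0.36654 = -0.674.

-0.674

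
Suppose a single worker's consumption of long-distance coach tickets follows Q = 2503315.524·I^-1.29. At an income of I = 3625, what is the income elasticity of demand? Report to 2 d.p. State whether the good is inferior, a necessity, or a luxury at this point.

For Q = A·I^β the income elasticity is constant and equal to β.
Here β = -1.29, so η = -1.29.
Since η < 0, the good is an inferior good.

-1.29 (inferior good)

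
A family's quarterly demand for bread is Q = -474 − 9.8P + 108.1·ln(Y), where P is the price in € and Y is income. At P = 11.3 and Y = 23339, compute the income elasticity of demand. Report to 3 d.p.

0.215

At P = 11.3, Y = 23339: Q = 502.517.
Holding P constant, ∂Q/∂Y = 108.1/Y = 0.00463173.
η_Y = (∂Q/∂Y)·(Y/Q) = 0.00463173 × (23339/502.517) = 0.215.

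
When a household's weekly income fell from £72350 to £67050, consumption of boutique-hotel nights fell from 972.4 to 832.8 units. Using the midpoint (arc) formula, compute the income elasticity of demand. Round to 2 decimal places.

ΔQ = 832.8 − 972.4 = -139.6; midpoint Q̄ = (972.4 + 832.8)/2 = 902.6.
ΔI = 67050 − 72350 = -5300; midpoint Ī = (72350 + 67050)/2 = 69700.
η = (ΔQ/Q̄) ÷ (ΔI/Ī) = (-139.6/902.6) ÷ (-5300/69700) = 2.03.

2.03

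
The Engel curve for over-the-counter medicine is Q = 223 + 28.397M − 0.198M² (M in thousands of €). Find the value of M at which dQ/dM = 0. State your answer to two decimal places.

71.71

dQ/dM = 28.397 − 0.396M.
The good is inferior where dQ/dM < 0. Setting dQ/dM = 0 gives M = 28.397 / 0.396 = 71.71.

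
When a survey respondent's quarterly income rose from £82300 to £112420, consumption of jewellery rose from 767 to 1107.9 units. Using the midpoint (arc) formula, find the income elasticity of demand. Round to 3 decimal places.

1.175

ΔQ = 1107.9 − 767 = 340.9; midpoint Q̄ = (767 + 1107.9)/2 = 937.45.
ΔI = 112420 − 82300 = 30120; midpoint Ī = (82300 + 112420)/2 = 97360.
η = (ΔQ/Q̄) ÷ (ΔI/Ī) = (340.9/937.45) ÷ (30120/97360) = 1.175.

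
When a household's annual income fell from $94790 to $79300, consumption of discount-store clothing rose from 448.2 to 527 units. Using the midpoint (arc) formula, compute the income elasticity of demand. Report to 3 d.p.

ΔQ = 527 − 448.2 = 78.8; midpoint Q̄ = (448.2 + 527)/2 = 487.6.
ΔI = 79300 − 94790 = -15490; midpoint Ī = (94790 + 79300)/2 = 87045.
η = (ΔQ/Q̄) ÷ (ΔI/Ī) = (78.8/487.6) ÷ (-15490/87045) = -0.908.

-0.908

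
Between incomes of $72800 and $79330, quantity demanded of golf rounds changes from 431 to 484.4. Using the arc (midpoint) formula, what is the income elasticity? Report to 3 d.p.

ΔQ = 484.4 − 431 = 53.4; midpoint Q̄ = (431 + 484.4)/2 = 457.7.
ΔI = 79330 − 72800 = 6530; midpoint Ī = (72800 + 79330)/2 = 76065.
η = (ΔQ/Q̄) ÷ (ΔI/Ī) = (53.4/457.7) ÷ (6530/76065) = 1.359.

1.359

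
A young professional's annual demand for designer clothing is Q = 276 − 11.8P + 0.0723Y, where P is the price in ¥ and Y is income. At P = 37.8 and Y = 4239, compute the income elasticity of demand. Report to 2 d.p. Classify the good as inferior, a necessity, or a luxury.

At P = 37.8, Y = 4239: Q = 136.440.
Holding P constant, ∂Q/∂Y = 0.0723.
η_Y = (∂Q/∂Y)·(Y/Q) = 0.0723 × (4239/136.440) = 2.25.
Since η > 1, this is a luxury.

2.25 (luxury)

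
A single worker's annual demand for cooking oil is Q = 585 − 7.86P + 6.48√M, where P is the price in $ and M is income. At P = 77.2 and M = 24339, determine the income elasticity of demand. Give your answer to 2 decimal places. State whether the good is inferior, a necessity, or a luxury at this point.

0.51 (necessity)

At P = 77.2, M = 24339: Q = 989.150.
Holding P constant, ∂Q/∂M = 6.48/(2√M) = 0.020768.
η_M = (∂Q/∂M)·(M/Q) = 0.020768 × (24339/989.150) = 0.51.
Since 0 < η < 1, this is a necessity.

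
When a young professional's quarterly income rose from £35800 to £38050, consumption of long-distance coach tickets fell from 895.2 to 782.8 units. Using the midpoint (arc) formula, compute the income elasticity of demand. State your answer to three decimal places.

-2.199

ΔQ = 782.8 − 895.2 = -112.4; midpoint Q̄ = (895.2 + 782.8)/2 = 839.
ΔI = 38050 − 35800 = 2250; midpoint Ī = (35800 + 38050)/2 = 36925.
η = (ΔQ/Q̄) ÷ (ΔI/Ī) = (-112.4/839) ÷ (2250/36925) = -2.199.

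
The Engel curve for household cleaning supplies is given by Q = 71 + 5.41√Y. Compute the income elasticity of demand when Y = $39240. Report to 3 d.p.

At Y = 39240: Q = 1142.672.
dQ/dY = 5.41/(2√Y) = 0.0136553 at this income.
η = (dQ/dY)·(Y/Q) = 0.0136553 × (39240/1142.672) = 0.469.

0.469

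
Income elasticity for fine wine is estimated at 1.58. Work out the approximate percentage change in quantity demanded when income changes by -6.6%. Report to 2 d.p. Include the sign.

-10.43%

%ΔQ ≈ η × %ΔI = 1.58 × (-6.6%) = -10.43%.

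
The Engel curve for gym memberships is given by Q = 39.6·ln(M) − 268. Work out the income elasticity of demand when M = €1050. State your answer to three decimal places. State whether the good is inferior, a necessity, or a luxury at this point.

5.295 (luxury)

At M = 1050: Q = 7.479.
dQ/dM = 39.6/M = 0.0377143 at this income.
η = (dQ/dM)·(M/Q) = 0.0377143 × (1050/7.479) = 5.295.
Since η > 1, the good is a luxury.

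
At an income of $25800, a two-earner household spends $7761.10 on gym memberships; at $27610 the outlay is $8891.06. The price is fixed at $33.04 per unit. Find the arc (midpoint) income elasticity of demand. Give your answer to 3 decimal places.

2.002

With a constant price, Q₁ = 7761.10/33.04 = 234.900 and Q₂ = 8891.06/33.04 = 269.100 (equivalently, work directly with expenditure since P cancels).
Midpoint %ΔQ = (8891.06 − 7761.10)/8326.08 = 0.13571; midpoint %ΔI = (27610 − 25800)/26705 = 0.06778.
η = 0.13571 / 0.06778 = 2.002.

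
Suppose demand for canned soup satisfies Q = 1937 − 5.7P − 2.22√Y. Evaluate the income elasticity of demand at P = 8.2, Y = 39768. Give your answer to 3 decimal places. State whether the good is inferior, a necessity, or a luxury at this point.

At P = 8.2, Y = 39768: Q = 1447.549.
Holding P constant, ∂Q/∂Y = -2.22/(2√Y) = -0.00556617.
η_Y = (∂Q/∂Y)·(Y/Q) = -0.00556617 × (39768/1447.549) = -0.153.
Since η < 0, this is an inferior good.

-0.153 (inferior good)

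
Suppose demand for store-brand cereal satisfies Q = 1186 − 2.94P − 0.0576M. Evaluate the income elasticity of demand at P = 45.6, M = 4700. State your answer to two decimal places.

-0.35

At P = 45.6, M = 4700: Q = 781.216.
Holding P constant, ∂Q/∂M = −0.0576.
η_M = (∂Q/∂M)·(M/Q) = -0.0576 × (4700/781.216) = -0.35.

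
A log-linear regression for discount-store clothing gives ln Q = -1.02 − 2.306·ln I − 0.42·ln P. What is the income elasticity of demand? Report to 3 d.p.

In a log-linear demand, the coefficient on ln I is the income elasticity.
So η = -2.306.

-2.306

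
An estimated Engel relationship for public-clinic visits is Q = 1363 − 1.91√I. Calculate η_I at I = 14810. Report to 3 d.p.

-0.103

At I = 14810: Q = 1130.560.
dQ/dI = -1.91/(2√I) = -0.0078474 at this income.
η = (dQ/dI)·(I/Q) = -0.0078474 × (14810/1130.560) = -0.103.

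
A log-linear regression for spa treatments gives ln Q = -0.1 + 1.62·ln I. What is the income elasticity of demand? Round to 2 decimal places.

In a log-linear demand, the coefficient on ln I is the income elasticity.
So η = 1.62.

1.62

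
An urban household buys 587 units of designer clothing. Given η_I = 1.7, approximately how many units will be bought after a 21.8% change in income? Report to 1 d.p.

%ΔQ ≈ η × %ΔI = 1.7 × 21.8% = 37.06%.
New Q ≈ 587 × (1 + 0.3706) = 804.5.

804.5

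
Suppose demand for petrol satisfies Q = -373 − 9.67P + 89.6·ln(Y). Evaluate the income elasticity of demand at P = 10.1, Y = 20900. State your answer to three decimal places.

At P = 10.1, Y = 20900: Q = 420.629.
Holding P constant, ∂Q/∂Y = 89.6/Y = 0.00428708.
η_Y = (∂Q/∂Y)·(Y/Q) = 0.00428708 × (20900/420.629) = 0.213.

0.213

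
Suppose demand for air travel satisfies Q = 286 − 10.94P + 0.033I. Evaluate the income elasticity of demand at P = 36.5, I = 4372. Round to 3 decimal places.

4.659

At P = 36.5, I = 4372: Q = 30.966.
Holding P constant, ∂Q/∂I = 0.033.
η_I = (∂Q/∂I)·(I/Q) = 0.033 × (4372/30.966) = 4.659.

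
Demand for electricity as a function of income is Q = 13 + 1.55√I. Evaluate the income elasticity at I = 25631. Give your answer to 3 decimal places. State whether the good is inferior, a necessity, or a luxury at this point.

At I = 25631: Q = 261.150.
dQ/dI = 1.55/(2√I) = 0.00484082 at this income.
η = (dQ/dI)·(I/Q) = 0.00484082 × (25631/261.150) = 0.475.
Since 0 < η < 1, the good is a necessity.

0.475 (necessity)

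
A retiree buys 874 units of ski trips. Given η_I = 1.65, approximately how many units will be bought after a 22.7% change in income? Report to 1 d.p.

1201.4

%ΔQ ≈ η × %ΔI = 1.65 × 22.7% = 37.455%.
New Q ≈ 874 × (1 + 0.37455) = 1201.4.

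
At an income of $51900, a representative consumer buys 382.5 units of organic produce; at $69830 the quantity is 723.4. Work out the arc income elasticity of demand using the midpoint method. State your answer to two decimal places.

ΔQ = 723.4 − 382.5 = 340.9; midpoint Q̄ = (382.5 + 723.4)/2 = 552.95.
ΔI = 69830 − 51900 = 17930; midpoint Ī = (51900 + 69830)/2 = 60865.
η = (ΔQ/Q̄) ÷ (ΔI/Ī) = (340.9/552.95) ÷ (17930/60865) = 2.09.

2.09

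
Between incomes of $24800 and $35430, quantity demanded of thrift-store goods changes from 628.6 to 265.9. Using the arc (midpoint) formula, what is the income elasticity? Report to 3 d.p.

ΔQ = 265.9 − 628.6 = -362.7; midpoint Q̄ = (628.6 + 265.9)/2 = 447.25.
ΔI = 35430 − 24800 = 10630; midpoint Ī = (24800 + 35430)/2 = 30115.
η = (ΔQ/Q̄) ÷ (ΔI/Ī) = (-362.7/447.25) ÷ (10630/30115) = -2.297.

-2.297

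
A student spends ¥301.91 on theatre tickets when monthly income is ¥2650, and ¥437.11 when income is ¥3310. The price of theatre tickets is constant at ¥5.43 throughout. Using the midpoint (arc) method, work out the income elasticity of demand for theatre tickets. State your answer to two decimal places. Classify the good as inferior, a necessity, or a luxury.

1.65 (luxury)

With a constant price, Q₁ = 301.91/5.43 = 55.600 and Q₂ = 437.11/5.43 = 80.499 (equivalently, work directly with expenditure since P cancels).
Midpoint %ΔQ = (437.11 − 301.91)/369.51 = 0.36589; midpoint %ΔI = (3310 − 2650)/2980 = 0.22148.
η = 0.36589 / 0.22148 = 1.65.
η > 1 ⇒ luxury.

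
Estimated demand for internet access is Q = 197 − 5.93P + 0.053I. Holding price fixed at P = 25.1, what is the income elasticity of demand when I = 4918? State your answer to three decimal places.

0.844

At P = 25.1, I = 4918: Q = 308.811.
Holding P constant, ∂Q/∂I = 0.053.
η_I = (∂Q/∂I)·(I/Q) = 0.053 × (4918/308.811) = 0.844.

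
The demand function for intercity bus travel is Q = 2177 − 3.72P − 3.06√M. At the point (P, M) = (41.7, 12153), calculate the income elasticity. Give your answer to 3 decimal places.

At P = 41.7, M = 12153: Q = 1684.540.
Holding P constant, ∂Q/∂M = -3.06/(2√M) = -0.0138787.
η_M = (∂Q/∂M)·(M/Q) = -0.0138787 × (12153/1684.540) = -0.100.

-0.100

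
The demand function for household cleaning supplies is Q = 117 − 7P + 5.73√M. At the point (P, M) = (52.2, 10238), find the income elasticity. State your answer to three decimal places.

0.875

At P = 52.2, M = 10238: Q = 331.379.
Holding P constant, ∂Q/∂M = 5.73/(2√M) = 0.028315.
η_M = (∂Q/∂M)·(M/Q) = 0.028315 × (10238/331.379) = 0.875.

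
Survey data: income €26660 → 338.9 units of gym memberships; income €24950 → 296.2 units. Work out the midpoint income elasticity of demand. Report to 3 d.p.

ΔQ = 296.2 − 338.9 = -42.7; midpoint Q̄ = (338.9 + 296.2)/2 = 317.55.
ΔI = 24950 − 26660 = -1710; midpoint Ī = (26660 + 24950)/2 = 25805.
η = (ΔQ/Q̄) ÷ (ΔI/Ī) = (-42.7/317.55) ÷ (-1710/25805) = 2.029.

2.029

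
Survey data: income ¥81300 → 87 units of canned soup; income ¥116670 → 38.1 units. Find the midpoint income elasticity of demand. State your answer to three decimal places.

-2.188

ΔQ = 38.1 − 87 = -48.9; midpoint Q̄ = (87 + 38.1)/2 = 62.55.
ΔI = 116670 − 81300 = 35370; midpoint Ī = (81300 + 116670)/2 = 98985.
η = (ΔQ/Q̄) ÷ (ΔI/Ī) = (-48.9/62.55) ÷ (35370/98985) = -2.188.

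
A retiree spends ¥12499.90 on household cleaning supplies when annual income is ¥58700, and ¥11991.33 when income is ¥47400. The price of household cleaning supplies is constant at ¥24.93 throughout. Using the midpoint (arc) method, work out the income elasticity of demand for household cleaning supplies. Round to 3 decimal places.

With a constant price, Q₁ = 12499.90/24.93 = 501.400 and Q₂ = 11991.33/24.93 = 481.000 (equivalently, work directly with expenditure since P cancels).
Midpoint %ΔQ = (11991.33 − 12499.90)/12245.62 = -0.04153; midpoint %ΔI = (47400 − 58700)/53050 = -0.21301.
η = -0.04153 / -0.21301 = 0.195.

0.195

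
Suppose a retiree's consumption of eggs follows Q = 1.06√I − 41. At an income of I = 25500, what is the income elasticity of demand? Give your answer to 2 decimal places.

0.66

At I = 25500: Q = 128.268.
dQ/dI = 1.06/(2√I) = 0.00331899 at this income.
η = (dQ/dI)·(I/Q) = 0.00331899 × (25500/128.268) = 0.66.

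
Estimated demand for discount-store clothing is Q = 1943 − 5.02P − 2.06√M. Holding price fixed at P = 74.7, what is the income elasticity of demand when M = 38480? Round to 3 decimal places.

At P = 74.7, M = 38480: Q = 1163.910.
Holding P constant, ∂Q/∂M = -2.06/(2√M) = -0.00525073.
η_M = (∂Q/∂M)·(M/Q) = -0.00525073 × (38480/1163.910) = -0.174.

-0.174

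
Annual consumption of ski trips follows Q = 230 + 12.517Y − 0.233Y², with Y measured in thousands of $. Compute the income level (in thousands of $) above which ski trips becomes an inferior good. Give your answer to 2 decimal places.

dQ/dY = 12.517 − 0.466Y.
The good is inferior where dQ/dY < 0. Setting dQ/dY = 0 gives Y = 12.517 / 0.466 = 26.86.

26.86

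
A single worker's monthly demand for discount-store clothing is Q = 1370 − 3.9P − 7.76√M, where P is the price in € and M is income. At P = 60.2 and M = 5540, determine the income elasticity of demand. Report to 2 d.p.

At P = 60.2, M = 5540: Q = 557.634.
Holding P constant, ∂Q/∂M = -7.76/(2√M) = -0.0521287.
η_M = (∂Q/∂M)·(M/Q) = -0.0521287 × (5540/557.634) = -0.52.

-0.52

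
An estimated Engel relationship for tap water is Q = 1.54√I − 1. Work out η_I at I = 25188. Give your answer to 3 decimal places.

At I = 25188: Q = 243.409.
dQ/dI = 1.54/(2√I) = 0.0048517 at this income.
η = (dQ/dI)·(I/Q) = 0.0048517 × (25188/243.409) = 0.502.

0.502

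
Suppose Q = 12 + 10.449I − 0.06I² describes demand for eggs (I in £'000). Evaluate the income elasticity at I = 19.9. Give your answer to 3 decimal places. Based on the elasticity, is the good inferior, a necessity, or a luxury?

0.818 (necessity)

At I = 19.9: Q = 196.1745.
dQ/dI = 10.449 − 0.12I = 8.06100.
η = (dQ/dI)·(I/Q) = 8.06100 × (19.9/196.1745) = 0.818.
0 < η < 1 ⇒ necessity.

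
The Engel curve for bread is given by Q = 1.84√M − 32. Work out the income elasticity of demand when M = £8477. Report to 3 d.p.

At M = 8477: Q = 137.410.
dQ/dM = 1.84/(2√M) = 0.00999233 at this income.
η = (dQ/dM)·(M/Q) = 0.00999233 × (8477/137.410) = 0.616.

0.616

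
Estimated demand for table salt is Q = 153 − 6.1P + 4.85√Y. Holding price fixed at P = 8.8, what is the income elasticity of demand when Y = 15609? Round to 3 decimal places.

At P = 8.8, Y = 15609: Q = 705.260.
Holding P constant, ∂Q/∂Y = 4.85/(2√Y) = 0.0194099.
η_Y = (∂Q/∂Y)·(Y/Q) = 0.0194099 × (15609/705.260) = 0.430.

0.430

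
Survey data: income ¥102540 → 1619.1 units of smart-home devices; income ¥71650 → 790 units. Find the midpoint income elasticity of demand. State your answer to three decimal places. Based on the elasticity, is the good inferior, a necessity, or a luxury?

ΔQ = 790 − 1619.1 = -829.1; midpoint Q̄ = (1619.1 + 790)/2 = 1204.55.
ΔI = 71650 − 102540 = -30890; midpoint Ī = (102540 + 71650)/2 = 87095.
η = (ΔQ/Q̄) ÷ (ΔI/Ī) = (-829.1/1204.55) ÷ (-30890/87095) = 1.941.
η > 1 ⇒ luxury.

1.941 (luxury)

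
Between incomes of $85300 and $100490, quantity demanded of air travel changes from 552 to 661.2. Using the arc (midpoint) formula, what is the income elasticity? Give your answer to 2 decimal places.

1.10

ΔQ = 661.2 − 552 = 109.2; midpoint Q̄ = (552 + 661.2)/2 = 606.6.
ΔI = 100490 − 85300 = 15190; midpoint Ī = (85300 + 100490)/2 = 92895.
η = (ΔQ/Q̄) ÷ (ΔI/Ī) = (109.2/606.6) ÷ (15190/92895) = 1.10.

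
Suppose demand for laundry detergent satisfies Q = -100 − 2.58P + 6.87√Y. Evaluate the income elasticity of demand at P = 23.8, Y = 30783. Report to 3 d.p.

0.577

At P = 23.8, Y = 30783: Q = 1043.943.
Holding P constant, ∂Q/∂Y = 6.87/(2√Y) = 0.0195781.
η_Y = (∂Q/∂Y)·(Y/Q) = 0.0195781 × (30783/1043.943) = 0.577.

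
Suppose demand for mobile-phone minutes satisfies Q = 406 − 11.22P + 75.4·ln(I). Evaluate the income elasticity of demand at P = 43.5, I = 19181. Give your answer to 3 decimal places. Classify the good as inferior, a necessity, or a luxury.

At P = 43.5, I = 19181: Q = 661.500.
Holding P constant, ∂Q/∂I = 75.4/I = 0.00393097.
η_I = (∂Q/∂I)·(I/Q) = 0.00393097 × (19181/661.500) = 0.114.
Since 0 < η < 1, this is a necessity.

0.114 (necessity)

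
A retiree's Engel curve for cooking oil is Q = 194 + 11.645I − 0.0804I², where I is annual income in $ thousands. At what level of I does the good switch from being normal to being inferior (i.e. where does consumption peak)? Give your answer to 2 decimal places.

72.42

dQ/dI = 11.645 − 0.1608I.
The good is inferior where dQ/dI < 0. Setting dQ/dI = 0 gives I = 11.645 / 0.1608 = 72.42.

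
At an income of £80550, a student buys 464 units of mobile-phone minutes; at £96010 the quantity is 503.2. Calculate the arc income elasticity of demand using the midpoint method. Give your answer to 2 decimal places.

0.46

ΔQ = 503.2 − 464 = 39.2; midpoint Q̄ = (464 + 503.2)/2 = 483.6.
ΔI = 96010 − 80550 = 15460; midpoint Ī = (80550 + 96010)/2 = 88280.
η = (ΔQ/Q̄) ÷ (ΔI/Ī) = (39.2/483.6) ÷ (15460/88280) = 0.46.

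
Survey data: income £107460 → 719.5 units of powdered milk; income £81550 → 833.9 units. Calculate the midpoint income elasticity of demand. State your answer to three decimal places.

ΔQ = 833.9 − 719.5 = 114.4; midpoint Q̄ = (719.5 + 833.9)/2 = 776.7.
ΔI = 81550 − 107460 = -25910; midpoint Ī = (107460 + 81550)/2 = 94505.
η = (ΔQ/Q̄) ÷ (ΔI/Ī) = (114.4/776.7) ÷ (-25910/94505) = -0.537.

-0.537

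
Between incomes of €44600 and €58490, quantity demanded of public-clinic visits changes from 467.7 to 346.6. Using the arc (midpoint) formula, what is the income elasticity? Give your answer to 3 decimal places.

-1.104

ΔQ = 346.6 − 467.7 = -121.1; midpoint Q̄ = (467.7 + 346.6)/2 = 407.15.
ΔI = 58490 − 44600 = 13890; midpoint Ī = (44600 + 58490)/2 = 51545.
η = (ΔQ/Q̄) ÷ (ΔI/Ī) = (-121.1/407.15) ÷ (13890/51545) = -1.104.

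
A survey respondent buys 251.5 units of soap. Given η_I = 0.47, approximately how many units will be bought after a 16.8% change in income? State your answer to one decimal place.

271.4

%ΔQ ≈ η × %ΔI = 0.47 × 16.8% = 7.896%.
New Q ≈ 251.5 × (1 + 0.07896) = 271.4.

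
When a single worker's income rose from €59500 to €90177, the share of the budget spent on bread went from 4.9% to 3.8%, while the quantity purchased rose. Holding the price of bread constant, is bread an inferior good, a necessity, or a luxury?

necessity

Quantity rises but the budget share falls as income rises, so 0 < η < 1.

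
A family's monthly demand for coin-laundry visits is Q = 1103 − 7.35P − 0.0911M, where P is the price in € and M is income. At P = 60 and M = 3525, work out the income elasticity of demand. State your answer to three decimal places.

At P = 60, M = 3525: Q = 340.873.
Holding P constant, ∂Q/∂M = −0.0911.
η_M = (∂Q/∂M)·(M/Q) = -0.0911 × (3525/340.873) = -0.942.

-0.942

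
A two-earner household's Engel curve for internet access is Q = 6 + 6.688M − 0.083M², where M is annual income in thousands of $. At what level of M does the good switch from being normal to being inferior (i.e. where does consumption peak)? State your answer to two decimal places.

dQ/dM = 6.688 − 0.166M.
The good is inferior where dQ/dM < 0. Setting dQ/dM = 0 gives M = 6.688 / 0.166 = 40.29.

40.29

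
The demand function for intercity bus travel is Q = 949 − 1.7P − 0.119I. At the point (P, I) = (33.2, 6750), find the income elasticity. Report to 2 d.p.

-8.99

At P = 33.2, I = 6750: Q = 89.310.
Holding P constant, ∂Q/∂I = −0.119.
η_I = (∂Q/∂I)·(I/Q) = -0.119 × (6750/89.310) = -8.99.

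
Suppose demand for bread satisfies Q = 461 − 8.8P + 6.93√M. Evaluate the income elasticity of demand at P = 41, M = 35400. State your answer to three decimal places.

0.464

At P = 41, M = 35400: Q = 1404.072.
Holding P constant, ∂Q/∂M = 6.93/(2√M) = 0.0184163.
η_M = (∂Q/∂M)·(M/Q) = 0.0184163 × (35400/1404.072) = 0.464.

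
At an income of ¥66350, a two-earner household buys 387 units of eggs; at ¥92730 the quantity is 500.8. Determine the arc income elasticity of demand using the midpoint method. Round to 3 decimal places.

ΔQ = 500.8 − 387 = 113.8; midpoint Q̄ = (387 + 500.8)/2 = 443.9.
ΔI = 92730 − 66350 = 26380; midpoint Ī = (66350 + 92730)/2 = 79540.
η = (ΔQ/Q̄) ÷ (ΔI/Ī) = (113.8/443.9) ÷ (26380/79540) = 0.773.

0.773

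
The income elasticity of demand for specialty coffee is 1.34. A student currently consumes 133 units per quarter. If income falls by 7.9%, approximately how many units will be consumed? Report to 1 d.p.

118.9

%ΔQ ≈ η × %ΔI = 1.34 × (-7.9%) = -10.586%.
New Q ≈ 133 × (1 − 0.10586) = 118.9.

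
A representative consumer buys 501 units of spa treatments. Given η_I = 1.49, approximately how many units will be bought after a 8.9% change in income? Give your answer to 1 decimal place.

%ΔQ ≈ η × %ΔI = 1.49 × 8.9% = 13.261%.
New Q ≈ 501 × (1 + 0.13261) = 567.4.

567.4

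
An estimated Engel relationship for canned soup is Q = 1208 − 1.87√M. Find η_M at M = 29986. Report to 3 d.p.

At M = 29986: Q = 884.182.
dQ/dM = -1.87/(2√M) = -0.00539949 at this income.
η = (dQ/dM)·(M/Q) = -0.00539949 × (29986/884.182) = -0.183.

-0.183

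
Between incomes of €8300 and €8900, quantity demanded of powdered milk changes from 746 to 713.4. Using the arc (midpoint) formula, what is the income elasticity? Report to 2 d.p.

ΔQ = 713.4 − 746 = -32.6; midpoint Q̄ = (746 + 713.4)/2 = 729.7.
ΔI = 8900 − 8300 = 600; midpoint Ī = (8300 + 8900)/2 = 8600.
η = (ΔQ/Q̄) ÷ (ΔI/Ī) = (-32.6/729.7) ÷ (600/8600) = -0.64.

-0.64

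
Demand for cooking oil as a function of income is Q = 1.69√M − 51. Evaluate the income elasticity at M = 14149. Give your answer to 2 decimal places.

0.67

At M = 14149: Q = 150.025.
dQ/dM = 1.69/(2√M) = 0.00710385 at this income.
η = (dQ/dM)·(M/Q) = 0.00710385 × (14149/150.025) = 0.67.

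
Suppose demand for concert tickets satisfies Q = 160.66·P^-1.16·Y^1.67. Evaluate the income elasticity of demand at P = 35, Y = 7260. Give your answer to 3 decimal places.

For a multiplicative demand Q = A·P^α·Y^β, the income elasticity is β everywhere.
Here β = 1.67, so η = 1.670.

1.670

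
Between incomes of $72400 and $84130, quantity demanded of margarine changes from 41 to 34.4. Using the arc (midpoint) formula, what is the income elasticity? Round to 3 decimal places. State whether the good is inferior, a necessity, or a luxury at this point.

-1.168 (inferior good)

ΔQ = 34.4 − 41 = -6.6; midpoint Q̄ = (41 + 34.4)/2 = 37.7.
ΔI = 84130 − 72400 = 11730; midpoint Ī = (72400 + 84130)/2 = 78265.
η = (ΔQ/Q̄) ÷ (ΔI/Ī) = (-6.6/37.7) ÷ (11730/78265) = -1.168.
η < 0 ⇒ inferior good.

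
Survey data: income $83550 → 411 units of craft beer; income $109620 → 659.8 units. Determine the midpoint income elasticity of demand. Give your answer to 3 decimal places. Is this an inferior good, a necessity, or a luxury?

1.722 (luxury)

ΔQ = 659.8 − 411 = 248.8; midpoint Q̄ = (411 + 659.8)/2 = 535.4.
ΔI = 109620 − 83550 = 26070; midpoint Ī = (83550 + 109620)/2 = 96585.
η = (ΔQ/Q̄) ÷ (ΔI/Ī) = (248.8/535.4) ÷ (26070/96585) = 1.722.
η > 1 ⇒ luxury.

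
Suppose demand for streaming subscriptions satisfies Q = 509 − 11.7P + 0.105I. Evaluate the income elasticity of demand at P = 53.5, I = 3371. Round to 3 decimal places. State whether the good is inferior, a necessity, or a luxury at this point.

At P = 53.5, I = 3371: Q = 237.005.
Holding P constant, ∂Q/∂I = 0.105.
η_I = (∂Q/∂I)·(I/Q) = 0.105 × (3371/237.005) = 1.493.
Since η > 1, this is a luxury.

1.493 (luxury)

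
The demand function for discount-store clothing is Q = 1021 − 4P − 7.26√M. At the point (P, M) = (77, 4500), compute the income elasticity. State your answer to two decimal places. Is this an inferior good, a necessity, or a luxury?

-1.08 (inferior good)

At P = 77, M = 4500: Q = 225.984.
Holding P constant, ∂Q/∂M = -7.26/(2√M) = -0.0541128.
η_M = (∂Q/∂M)·(M/Q) = -0.0541128 × (4500/225.984) = -1.08.
Since η < 0, this is an inferior good.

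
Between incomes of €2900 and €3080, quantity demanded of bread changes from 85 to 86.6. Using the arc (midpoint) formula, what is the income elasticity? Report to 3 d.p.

0.310

ΔQ = 86.6 − 85 = 1.6; midpoint Q̄ = (85 + 86.6)/2 = 85.8.
ΔI = 3080 − 2900 = 180; midpoint Ī = (2900 + 3080)/2 = 2990.
η = (ΔQ/Q̄) ÷ (ΔI/Ī) = (1.6/85.8) ÷ (180/2990) = 0.310.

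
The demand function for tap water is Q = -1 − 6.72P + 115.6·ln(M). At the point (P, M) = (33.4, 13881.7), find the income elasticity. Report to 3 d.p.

0.132

At P = 33.4, M = 13881.7: Q = 877.183.
Holding P constant, ∂Q/∂M = 115.6/M = 0.00832751.
η_M = (∂Q/∂M)·(M/Q) = 0.00832751 × (13881.7/877.183) = 0.132.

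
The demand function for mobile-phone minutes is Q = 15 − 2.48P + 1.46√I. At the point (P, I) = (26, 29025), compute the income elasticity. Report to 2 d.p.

0.62

At P = 26, I = 29025: Q = 199.256.
Holding P constant, ∂Q/∂I = 1.46/(2√I) = 0.00428486.
η_I = (∂Q/∂I)·(I/Q) = 0.00428486 × (29025/199.256) = 0.62.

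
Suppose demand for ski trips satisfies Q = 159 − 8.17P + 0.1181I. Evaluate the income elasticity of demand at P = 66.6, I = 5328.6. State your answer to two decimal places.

At P = 66.6, I = 5328.6: Q = 244.186.
Holding P constant, ∂Q/∂I = 0.1181.
η_I = (∂Q/∂I)·(I/Q) = 0.1181 × (5328.6/244.186) = 2.58.

2.58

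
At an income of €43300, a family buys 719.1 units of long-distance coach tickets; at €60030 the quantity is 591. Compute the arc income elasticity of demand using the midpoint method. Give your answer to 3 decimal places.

ΔQ = 591 − 719.1 = -128.1; midpoint Q̄ = (719.1 + 591)/2 = 655.05.
ΔI = 60030 − 43300 = 16730; midpoint Ī = (43300 + 60030)/2 = 51665.
η = (ΔQ/Q̄) ÷ (ΔI/Ī) = (-128.1/655.05) ÷ (16730/51665) = -0.604.

-0.604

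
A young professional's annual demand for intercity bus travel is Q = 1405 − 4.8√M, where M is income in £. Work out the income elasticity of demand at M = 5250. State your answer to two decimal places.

At M = 5250: Q = 1057.207.
dQ/dM = -4.8/(2√M) = -0.0331231 at this income.
η = (dQ/dM)·(M/Q) = -0.0331231 × (5250/1057.207) = -0.16.

-0.16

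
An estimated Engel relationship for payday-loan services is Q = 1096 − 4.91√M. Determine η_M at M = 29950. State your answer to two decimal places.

-1.73

At M = 29950: Q = 246.272.
dQ/dM = -4.91/(2√M) = -0.0141858 at this income.
η = (dQ/dM)·(M/Q) = -0.0141858 × (29950/246.272) = -1.73.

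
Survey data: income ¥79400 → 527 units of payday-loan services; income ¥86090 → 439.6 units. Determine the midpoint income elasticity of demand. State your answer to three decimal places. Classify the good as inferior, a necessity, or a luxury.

ΔQ = 439.6 − 527 = -87.4; midpoint Q̄ = (527 + 439.6)/2 = 483.3.
ΔI = 86090 − 79400 = 6690; midpoint Ī = (79400 + 86090)/2 = 82745.
η = (ΔQ/Q̄) ÷ (ΔI/Ī) = (-87.4/483.3) ÷ (6690/82745) = -2.237.
η < 0 ⇒ inferior good.

-2.237 (inferior good)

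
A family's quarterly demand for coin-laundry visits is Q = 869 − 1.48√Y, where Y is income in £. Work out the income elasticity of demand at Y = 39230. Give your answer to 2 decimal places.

-0.25

At Y = 39230: Q = 575.863.
dQ/dY = -1.48/(2√Y) = -0.00373614 at this income.
η = (dQ/dY)·(Y/Q) = -0.00373614 × (39230/575.863) = -0.25.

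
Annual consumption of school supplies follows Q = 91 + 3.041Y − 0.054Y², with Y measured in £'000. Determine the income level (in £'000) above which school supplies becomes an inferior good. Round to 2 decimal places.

dQ/dY = 3.041 − 0.108Y.
The good is inferior where dQ/dY < 0. Setting dQ/dY = 0 gives Y = 3.041 / 0.108 = 28.16.

28.16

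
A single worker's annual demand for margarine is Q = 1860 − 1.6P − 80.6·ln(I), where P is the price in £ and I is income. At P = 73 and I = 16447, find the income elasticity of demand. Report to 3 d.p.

-0.084

At P = 73, I = 16447: Q = 960.743.
Holding P constant, ∂Q/∂I = -80.6/I = -0.00490059.
η_I = (∂Q/∂I)·(I/Q) = -0.00490059 × (16447/960.743) = -0.084.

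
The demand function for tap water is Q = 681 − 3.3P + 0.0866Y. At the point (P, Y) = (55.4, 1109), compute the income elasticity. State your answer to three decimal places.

At P = 55.4, Y = 1109: Q = 594.219.
Holding P constant, ∂Q/∂Y = 0.0866.
η_Y = (∂Q/∂Y)·(Y/Q) = 0.0866 × (1109/594.219) = 0.162.

0.162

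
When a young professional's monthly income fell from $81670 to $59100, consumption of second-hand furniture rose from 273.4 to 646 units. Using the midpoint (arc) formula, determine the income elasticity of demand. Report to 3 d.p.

-2.528

ΔQ = 646 − 273.4 = 372.6; midpoint Q̄ = (273.4 + 646)/2 = 459.7.
ΔI = 59100 − 81670 = -22570; midpoint Ī = (81670 + 59100)/2 = 70385.
η = (ΔQ/Q̄) ÷ (ΔI/Ī) = (372.6/459.7) ÷ (-22570/70385) = -2.528.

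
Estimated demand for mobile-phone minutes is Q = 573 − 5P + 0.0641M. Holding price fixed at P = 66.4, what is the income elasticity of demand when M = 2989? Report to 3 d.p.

At P = 66.4, M = 2989: Q = 432.595.
Holding P constant, ∂Q/∂M = 0.0641.
η_M = (∂Q/∂M)·(M/Q) = 0.0641 × (2989/432.595) = 0.443.

0.443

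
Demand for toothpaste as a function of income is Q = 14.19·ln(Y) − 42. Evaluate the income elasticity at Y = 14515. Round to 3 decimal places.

0.151

At Y = 14515: Q = 93.982.
dQ/dY = 14.19/Y = 0.000977609 at this income.
η = (dQ/dY)·(Y/Q) = 0.000977609 × (14515/93.982) = 0.151.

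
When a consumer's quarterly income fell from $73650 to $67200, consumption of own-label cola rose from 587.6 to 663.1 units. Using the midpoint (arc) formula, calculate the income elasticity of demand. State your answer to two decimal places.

-1.32

ΔQ = 663.1 − 587.6 = 75.5; midpoint Q̄ = (587.6 + 663.1)/2 = 625.35.
ΔI = 67200 − 73650 = -6450; midpoint Ī = (73650 + 67200)/2 = 70425.
η = (ΔQ/Q̄) ÷ (ΔI/Ī) = (75.5/625.35) ÷ (-6450/70425) = -1.32.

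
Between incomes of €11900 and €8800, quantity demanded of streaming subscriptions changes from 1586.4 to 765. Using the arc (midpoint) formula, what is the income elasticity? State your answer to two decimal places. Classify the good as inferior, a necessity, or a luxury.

ΔQ = 765 − 1586.4 = -821.4; midpoint Q̄ = (1586.4 + 765)/2 = 1175.7.
ΔI = 8800 − 11900 = -3100; midpoint Ī = (11900 + 8800)/2 = 10350.
η = (ΔQ/Q̄) ÷ (ΔI/Ī) = (-821.4/1175.7) ÷ (-3100/10350) = 2.33.
η > 1 ⇒ luxury.

2.33 (luxury)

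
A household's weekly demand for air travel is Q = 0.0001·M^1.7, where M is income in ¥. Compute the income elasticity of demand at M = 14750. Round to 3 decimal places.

For Q = A·M^β the income elasticity is constant and equal to β.
Here β = 1.7, so η = 1.700.

1.700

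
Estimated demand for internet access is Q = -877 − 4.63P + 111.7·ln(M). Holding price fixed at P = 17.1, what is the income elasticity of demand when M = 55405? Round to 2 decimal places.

At P = 17.1, M = 55405: Q = 263.862.
Holding P constant, ∂Q/∂M = 111.7/M = 0.00201606.
η_M = (∂Q/∂M)·(M/Q) = 0.00201606 × (55405/263.862) = 0.42.

0.42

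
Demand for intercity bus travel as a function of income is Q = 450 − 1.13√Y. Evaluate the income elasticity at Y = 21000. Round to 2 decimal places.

At Y = 21000: Q = 286.247.
dQ/dY = -1.13/(2√Y) = -0.00389887 at this income.
η = (dQ/dY)·(Y/Q) = -0.00389887 × (21000/286.247) = -0.29.

-0.29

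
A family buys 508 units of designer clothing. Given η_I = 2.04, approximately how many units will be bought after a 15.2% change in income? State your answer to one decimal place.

%ΔQ ≈ η × %ΔI = 2.04 × 15.2% = 31.008%.
New Q ≈ 508 × (1 + 0.31008) = 665.5.

665.5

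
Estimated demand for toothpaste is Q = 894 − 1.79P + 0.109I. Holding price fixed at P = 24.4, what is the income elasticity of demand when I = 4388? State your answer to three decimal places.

At P = 24.4, I = 4388: Q = 1328.616.
Holding P constant, ∂Q/∂I = 0.109.
η_I = (∂Q/∂I)·(I/Q) = 0.109 × (4388/1328.616) = 0.360.

0.360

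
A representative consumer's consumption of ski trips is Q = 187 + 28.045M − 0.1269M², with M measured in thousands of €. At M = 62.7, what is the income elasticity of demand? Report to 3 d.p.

0.526

At M = 62.7: Q = 1446.5408.
dQ/dM = 28.045 − 0.2538M = 12.13174.
η = (dQ/dM)·(M/Q) = 12.13174 × (62.7/1446.5408) = 0.526.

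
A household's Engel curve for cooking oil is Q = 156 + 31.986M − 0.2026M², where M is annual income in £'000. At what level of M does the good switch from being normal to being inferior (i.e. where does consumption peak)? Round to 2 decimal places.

dQ/dM = 31.986 − 0.4052M.
The good is inferior where dQ/dM < 0. Setting dQ/dM = 0 gives M = 31.986 / 0.4052 = 78.94.

78.94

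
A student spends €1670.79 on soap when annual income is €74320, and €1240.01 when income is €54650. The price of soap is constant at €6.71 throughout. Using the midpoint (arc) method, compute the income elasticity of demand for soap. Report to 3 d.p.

With a constant price, Q₁ = 1670.79/6.71 = 249.000 and Q₂ = 1240.01/6.71 = 184.800 (equivalently, work directly with expenditure since P cancels).
Midpoint %ΔQ = (1240.01 − 1670.79)/1455.40 = -0.29599; midpoint %ΔI = (54650 − 74320)/64485 = -0.30503.
η = -0.29599 / -0.30503 = 0.970.

0.970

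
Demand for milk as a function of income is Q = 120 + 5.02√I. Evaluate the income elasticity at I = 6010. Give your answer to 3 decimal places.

At I = 6010: Q = 509.171.
dQ/dI = 5.02/(2√I) = 0.032377 at this income.
η = (dQ/dI)·(I/Q) = 0.032377 × (6010/509.171) = 0.382.

0.382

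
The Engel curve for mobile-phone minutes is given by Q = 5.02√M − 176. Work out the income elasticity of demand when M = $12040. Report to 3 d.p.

At M = 12040: Q = 374.829.
dQ/dM = 5.02/(2√M) = 0.022875 at this income.
η = (dQ/dM)·(M/Q) = 0.022875 × (12040/374.829) = 0.735.

0.735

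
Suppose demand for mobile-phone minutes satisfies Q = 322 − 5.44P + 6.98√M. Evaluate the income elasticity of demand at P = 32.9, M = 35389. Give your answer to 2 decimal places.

0.45

At P = 32.9, M = 35389: Q = 1456.099.
Holding P constant, ∂Q/∂M = 6.98/(2√M) = 0.018552.
η_M = (∂Q/∂M)·(M/Q) = 0.018552 × (35389/1456.099) = 0.45.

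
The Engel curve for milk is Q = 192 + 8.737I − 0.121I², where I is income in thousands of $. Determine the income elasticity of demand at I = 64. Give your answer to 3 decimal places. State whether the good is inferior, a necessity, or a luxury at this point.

-1.691 (inferior good)

At I = 64: Q = 255.5520.
dQ/dI = 8.737 − 0.242I = -6.75100.
η = (dQ/dI)·(I/Q) = -6.75100 × (64/255.5520) = -1.691.
η < 0 ⇒ inferior good.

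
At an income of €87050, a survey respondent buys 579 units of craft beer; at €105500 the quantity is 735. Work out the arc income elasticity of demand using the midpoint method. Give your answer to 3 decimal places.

1.239

ΔQ = 735 − 579 = 156; midpoint Q̄ = (579 + 735)/2 = 657.
ΔI = 105500 − 87050 = 18450; midpoint Ī = (87050 + 105500)/2 = 96275.
η = (ΔQ/Q̄) ÷ (ΔI/Ī) = (156/657) ÷ (18450/96275) = 1.239.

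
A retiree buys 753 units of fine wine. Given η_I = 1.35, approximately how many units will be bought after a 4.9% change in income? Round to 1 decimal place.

%ΔQ ≈ η × %ΔI = 1.35 × 4.9% = 6.615%.
New Q ≈ 753 × (1 + 0.06615) = 802.8.

802.8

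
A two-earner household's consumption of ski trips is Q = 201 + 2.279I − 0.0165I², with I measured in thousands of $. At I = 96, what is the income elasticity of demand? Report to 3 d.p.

At I = 96: Q = 267.7200.
dQ/dI = 2.279 − 0.033I = -0.88900.
η = (dQ/dI)·(I/Q) = -0.88900 × (96/267.7200) = -0.319.

-0.319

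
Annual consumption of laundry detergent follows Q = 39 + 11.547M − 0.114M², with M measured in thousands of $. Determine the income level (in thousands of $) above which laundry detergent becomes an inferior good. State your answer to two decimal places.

50.64

dQ/dM = 11.547 − 0.228M.
The good is inferior where dQ/dM < 0. Setting dQ/dM = 0 gives M = 11.547 / 0.228 = 50.64.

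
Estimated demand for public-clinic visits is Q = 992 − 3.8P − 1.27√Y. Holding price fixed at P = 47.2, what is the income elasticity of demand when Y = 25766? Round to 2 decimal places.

At P = 47.2, Y = 25766: Q = 608.782.
Holding P constant, ∂Q/∂Y = -1.27/(2√Y) = -0.00395594.
η_Y = (∂Q/∂Y)·(Y/Q) = -0.00395594 × (25766/608.782) = -0.17.

-0.17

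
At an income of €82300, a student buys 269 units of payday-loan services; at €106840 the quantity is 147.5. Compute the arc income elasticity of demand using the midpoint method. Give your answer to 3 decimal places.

ΔQ = 147.5 − 269 = -121.5; midpoint Q̄ = (269 + 147.5)/2 = 208.25.
ΔI = 106840 − 82300 = 24540; midpoint Ī = (82300 + 106840)/2 = 94570.
η = (ΔQ/Q̄) ÷ (ΔI/Ī) = (-121.5/208.25) ÷ (24540/94570) = -2.248.

-2.248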